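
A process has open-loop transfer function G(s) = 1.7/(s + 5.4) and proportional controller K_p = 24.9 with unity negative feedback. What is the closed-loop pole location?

Closed-loop transfer function: T(s) = K_p·G(s)/(1 + K_p·G(s)) = 42.33/(s + 5.4 + 42.33) = 42.33/(s + 47.73).
The closed-loop pole is at s = −47.73.

s = -47.73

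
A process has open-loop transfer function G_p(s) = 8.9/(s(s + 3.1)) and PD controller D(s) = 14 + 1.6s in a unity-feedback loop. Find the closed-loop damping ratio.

ζ = 0.777

Forward path: (14 + 1.6s)·8.9/(s(s+3.1)). The closed-loop characteristic equation is s² + (3.1 + 8.9·1.6)s + 8.9·14 = 0.
That is s² + 17.34s + 124.6 = 0, so ω_n = 11.16 rad/s and ζ = 17.34/(2·11.16) = 0.7767.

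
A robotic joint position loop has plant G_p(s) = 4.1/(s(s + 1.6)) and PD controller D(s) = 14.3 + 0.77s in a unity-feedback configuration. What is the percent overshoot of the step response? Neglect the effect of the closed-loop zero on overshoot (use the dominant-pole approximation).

Forward path: (14.3 + 0.77s)·4.1/(s(s+1.6)). The closed-loop characteristic equation is s² + (1.6 + 4.1·0.77)s + 4.1·14.3 = 0.
That is s² + 4.757s + 58.63 = 0, so ω_n = 7.657 rad/s and ζ = 4.757/(2·7.657) = 0.3106.
%OS = 100·exp(−πζ/√(1−ζ²)) = 35.8%.

35.8%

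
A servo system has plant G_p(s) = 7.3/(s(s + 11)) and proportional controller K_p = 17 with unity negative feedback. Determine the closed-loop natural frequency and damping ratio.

1 + K_p·G_p(s) = 0 gives s² + 11s + 124.1 = 0.
So ω_n² = 124.1 ⇒ ω_n = 11.14 rad/s, and ζ = 11/(2ω_n) = 0.494.

ω_n = 11.1 rad/s, ζ = 0.494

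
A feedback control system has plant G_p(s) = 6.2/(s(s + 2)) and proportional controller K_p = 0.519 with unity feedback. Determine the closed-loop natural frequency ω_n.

ω_n = 1.79 rad/s

The closed-loop denominator is s(s+2) + 0.519·6.2 = s² + 2s + 3.218.
So ω_n² = 3.218 ⇒ ω_n = 1.794 rad/s, and ζ = 2/(2ω_n) = 0.557.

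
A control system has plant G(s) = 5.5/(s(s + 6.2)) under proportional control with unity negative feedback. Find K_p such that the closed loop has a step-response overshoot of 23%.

From %OS = 100·exp(−πζ/√(1−ζ²)) = 23%, ζ = −ln(0.23)/√(π²+ln²(0.23)) = 0.4237.
Characteristic equation s² + 6.2s + 5.5K_p = 0 gives ζ = 6.2/(2√(5.5K_p)).
Setting ζ = 0.4237: √(5.5K_p) = 6.2/(2·0.4237) = 7.316, so K_p = 53.52/5.5 = 9.73.

K_p = 9.73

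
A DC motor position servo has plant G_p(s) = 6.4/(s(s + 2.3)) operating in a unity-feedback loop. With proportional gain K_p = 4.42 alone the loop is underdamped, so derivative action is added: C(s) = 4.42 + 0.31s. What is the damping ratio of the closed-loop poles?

Forward path: (4.42 + 0.31s)·6.4/(s(s+2.3)). The closed-loop characteristic equation is s² + (2.3 + 6.4·0.31)s + 6.4·4.42 = 0.
That is s² + 4.284s + 28.29 = 0, so ω_n = 5.319 rad/s and ζ = 4.284/(2·5.319) = 0.4027.

ζ = 0.403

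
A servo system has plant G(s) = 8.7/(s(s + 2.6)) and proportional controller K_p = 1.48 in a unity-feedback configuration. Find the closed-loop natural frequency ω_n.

ω_n = 3.59 rad/s

1 + K_p·G(s) = 0 gives s² + 2.6s + 12.88 = 0.
So ω_n² = 12.88 ⇒ ω_n = 3.588 rad/s, and ζ = 2.6/(2ω_n) = 0.362.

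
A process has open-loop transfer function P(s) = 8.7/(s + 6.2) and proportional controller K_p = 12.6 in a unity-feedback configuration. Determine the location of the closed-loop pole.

Closed-loop transfer function: T(s) = K_p·P(s)/(1 + K_p·P(s)) = 109.6/(s + 6.2 + 109.6) = 109.6/(s + 115.8).
The closed-loop pole is at s = −115.8.

s = -115.8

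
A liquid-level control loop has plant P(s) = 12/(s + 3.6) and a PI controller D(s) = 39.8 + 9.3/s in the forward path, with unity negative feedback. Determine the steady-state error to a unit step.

0

The open loop D(s)P(s) has a pole at the origin (type 1), so the static position error constant is infinite and e_ss = 1/(1+∞) = 0.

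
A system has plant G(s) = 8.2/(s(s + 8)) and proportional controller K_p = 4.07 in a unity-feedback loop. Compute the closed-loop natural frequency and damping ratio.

ω_n = 5.78 rad/s, ζ = 0.692

The closed-loop denominator is s(s+8) + 4.07·8.2 = s² + 8s + 33.37.
So ω_n² = 33.37 ⇒ ω_n = 5.777 rad/s, and ζ = 8/(2ω_n) = 0.692.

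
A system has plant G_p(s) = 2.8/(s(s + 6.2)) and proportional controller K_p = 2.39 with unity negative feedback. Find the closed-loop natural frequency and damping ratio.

ω_n = 2.59 rad/s, ζ = 1.2

The closed-loop denominator is s(s+6.2) + 2.39·2.8 = s² + 6.2s + 6.692.
Matching s² + 2ζω_n s + ω_n²: ω_n = √6.692 = 2.587 rad/s and 2ζω_n = 6.2, so ζ = 6.2/(2·2.587) = 1.2.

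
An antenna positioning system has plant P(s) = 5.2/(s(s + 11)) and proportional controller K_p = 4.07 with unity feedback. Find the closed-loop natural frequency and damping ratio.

1 + K_p·P(s) = 0 gives s² + 11s + 21.16 = 0.
So ω_n² = 21.16 ⇒ ω_n = 4.6 rad/s, and ζ = 11/(2ω_n) = 1.2.

ω_n = 4.6 rad/s, ζ = 1.2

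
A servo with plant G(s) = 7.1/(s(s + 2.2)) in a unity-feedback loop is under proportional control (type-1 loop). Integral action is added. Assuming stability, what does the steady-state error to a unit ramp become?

The integrator raises the loop to type 2, so K_v → ∞ and e_ss to a ramp is zero.

0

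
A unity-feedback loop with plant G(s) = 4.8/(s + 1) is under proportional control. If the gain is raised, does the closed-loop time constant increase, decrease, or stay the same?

Closed-loop pole is at s = −(1+K_p·4.8); larger K_p moves it further left, so τ = 1/(1+K_p·4.8) decreases.

decrease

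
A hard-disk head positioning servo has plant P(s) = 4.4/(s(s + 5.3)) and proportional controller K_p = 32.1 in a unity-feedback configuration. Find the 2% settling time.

T_s ≈ 1.51 s

The closed-loop denominator s² + 5.3s + 141.2 gives ω_n = √141.2 = 11.88 and ζ = 5.3/(2ω_n) = 0.223.
2% settling time T_s ≈ 4/(ζω_n) = 4/2.65 = 1.51 s.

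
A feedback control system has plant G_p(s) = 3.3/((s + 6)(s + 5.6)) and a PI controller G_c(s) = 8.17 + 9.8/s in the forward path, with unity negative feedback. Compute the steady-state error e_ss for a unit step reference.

0

The open loop G_c(s)G_p(s) has a pole at the origin (type 1), so the static position error constant is infinite and e_ss = 1/(1+∞) = 0.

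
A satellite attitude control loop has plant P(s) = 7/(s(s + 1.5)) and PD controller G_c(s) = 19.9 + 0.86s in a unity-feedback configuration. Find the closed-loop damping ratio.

Forward path: (19.9 + 0.86s)·7/(s(s+1.5)). The closed-loop characteristic equation is s² + (1.5 + 7·0.86)s + 7·19.9 = 0.
That is s² + 7.52s + 139.3 = 0, so ω_n = 11.8 rad/s and ζ = 7.52/(2·11.8) = 0.3186.

ζ = 0.319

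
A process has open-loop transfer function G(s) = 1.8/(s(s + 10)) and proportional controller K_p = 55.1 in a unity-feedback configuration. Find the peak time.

From 1 + K_pG(s) = 0: s² + 10s + 99.18 = 0 ⇒ ω_n = 9.959, ζ = 0.5021.
Damped frequency ω_d = ω_n√(1−ζ²) = 8.613 rad/s, so peak time T_p = π/ω_d = 0.365 s.

T_p = 0.365 s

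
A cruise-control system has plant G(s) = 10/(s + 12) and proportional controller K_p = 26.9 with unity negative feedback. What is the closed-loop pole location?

s = -281

Closed-loop transfer function: T(s) = K_p·G(s)/(1 + K_p·G(s)) = 269/(s + 12 + 269) = 269/(s + 281).
The closed-loop pole is at s = −281.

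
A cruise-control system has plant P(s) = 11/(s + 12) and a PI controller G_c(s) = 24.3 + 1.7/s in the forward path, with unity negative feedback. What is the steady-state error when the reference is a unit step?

The open loop G_c(s)P(s) has a pole at the origin (type 1), so the static position error constant is infinite and e_ss = 1/(1+∞) = 0.

0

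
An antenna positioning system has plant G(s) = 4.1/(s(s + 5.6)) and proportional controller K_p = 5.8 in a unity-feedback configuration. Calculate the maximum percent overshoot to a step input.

Closed-loop characteristic equation: s² + 5.6s + 23.78 = 0, so ω_n = 4.876 rad/s and ζ = 5.6/(2·4.876) = 0.5742.
%OS = 100·exp(−πζ/√(1−ζ²)) = 100·exp(−π·0.5742/√0.6703) = 11%.

11%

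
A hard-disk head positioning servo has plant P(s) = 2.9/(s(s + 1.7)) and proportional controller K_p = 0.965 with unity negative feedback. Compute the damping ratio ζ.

ζ = 0.508

With unity feedback the closed-loop characteristic equation is s² + 1.7s + 0.965·2.9 = s² + 1.7s + 2.798 = 0.
Matching s² + 2ζω_n s + ω_n²: ω_n = √2.798 = 1.673 rad/s and 2ζω_n = 1.7, so ζ = 1.7/(2·1.673) = 0.508.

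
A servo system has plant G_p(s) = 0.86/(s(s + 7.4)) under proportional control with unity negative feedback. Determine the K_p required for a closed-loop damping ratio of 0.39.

Closed-loop characteristic equation: s² + 7.4s + K_p·0.86 = 0.
So ω_n = √(0.86K_p) and 2ζω_n = 7.4, giving ζ = 7.4/(2√(0.86K_p)).
Setting ζ = 0.39: √(0.86K_p) = 7.4/(2·0.39) = 9.487, so K_p = 90.01/0.86 = 105.

K_p = 105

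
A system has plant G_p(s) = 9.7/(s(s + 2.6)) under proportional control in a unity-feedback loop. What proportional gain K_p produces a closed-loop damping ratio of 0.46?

K_p = 0.823

Closed-loop characteristic equation: s² + 2.6s + K_p·9.7 = 0.
So ω_n = √(9.7K_p) and 2ζω_n = 2.6, giving ζ = 2.6/(2√(9.7K_p)).
Setting ζ = 0.46: √(9.7K_p) = 2.6/(2·0.46) = 2.826, so K_p = 7.987/9.7 = 0.823.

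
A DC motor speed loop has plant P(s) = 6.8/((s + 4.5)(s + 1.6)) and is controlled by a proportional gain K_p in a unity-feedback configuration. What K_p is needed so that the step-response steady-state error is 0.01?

K_p = 105

The loop is type 0, so e_ss(step) = 1/(1 + K_pos) with K_pos = K_p·P(0).
P(0) = 0.9444. Require 1/(1 + K_p·0.9444) = 0.01, so 1 + 0.9444·K_p = 100.
K_p = (100 − 1)/0.9444 = 105.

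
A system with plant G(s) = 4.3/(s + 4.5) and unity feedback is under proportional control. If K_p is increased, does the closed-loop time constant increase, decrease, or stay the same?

decrease

Closed-loop pole is at s = −(4.5+K_p·4.3); larger K_p moves it further left, so τ = 1/(4.5+K_p·4.3) decreases.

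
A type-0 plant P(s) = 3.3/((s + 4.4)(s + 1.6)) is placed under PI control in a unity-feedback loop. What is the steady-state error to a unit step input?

The PI controller's integrator makes the forward path type 1, so e_ss to a step is zero.

0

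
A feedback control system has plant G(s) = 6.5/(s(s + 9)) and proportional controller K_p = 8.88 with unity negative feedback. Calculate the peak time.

From 1 + K_pG(s) = 0: s² + 9s + 57.72 = 0 ⇒ ω_n = 7.597, ζ = 0.5923.
Damped frequency ω_d = ω_n√(1−ζ²) = 6.121 rad/s, so peak time T_p = π/ω_d = 0.513 s.

T_p = 0.513 s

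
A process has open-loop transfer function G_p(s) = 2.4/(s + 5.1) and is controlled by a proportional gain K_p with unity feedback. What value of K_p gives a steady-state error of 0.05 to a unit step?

The loop is type 0, so e_ss(step) = 1/(1 + K_pos) with K_pos = K_p·G_p(0).
G_p(0) = 0.4706. Require 1/(1 + K_p·0.4706) = 0.05, so 1 + 0.4706·K_p = 20.
K_p = (20 − 1)/0.4706 = 40.4.

K_p = 40.4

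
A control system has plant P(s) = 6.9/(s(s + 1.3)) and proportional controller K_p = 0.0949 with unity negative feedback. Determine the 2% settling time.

From 1 + K_pP(s) = 0: s² + 1.3s + 0.6548 = 0 ⇒ ω_n = 0.8092, ζ = 0.8033.
2% settling time T_s ≈ 4/(ζω_n) = 4/0.65 = 6.15 s.

T_s ≈ 6.15 s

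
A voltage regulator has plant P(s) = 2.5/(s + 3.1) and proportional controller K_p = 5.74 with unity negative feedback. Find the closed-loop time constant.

τ = 0.0573 s

Closed-loop transfer function: T(s) = K_p·P(s)/(1 + K_p·P(s)) = 14.35/(s + 3.1 + 14.35) = 14.35/(s + 17.45).
Time constant τ = 1/17.45 = 0.0573 s.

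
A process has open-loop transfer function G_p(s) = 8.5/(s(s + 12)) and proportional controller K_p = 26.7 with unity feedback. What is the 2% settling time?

The closed-loop denominator s² + 12s + 226.9 gives ω_n = √226.9 = 15.06 and ζ = 12/(2ω_n) = 0.3983.
2% settling time T_s ≈ 4/(ζω_n) = 4/6 = 0.667 s.

T_s ≈ 0.667 s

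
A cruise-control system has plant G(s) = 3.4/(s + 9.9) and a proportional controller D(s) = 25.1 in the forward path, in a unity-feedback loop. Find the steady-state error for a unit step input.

The loop is type 0. Static position error constant K_pos = D(0)·G(0) = 25.1·0.3434 = 8.62.
Steady-state error to a unit step: e_ss = 1/(1+K_pos) = 1/9.62 = 0.104.

0.104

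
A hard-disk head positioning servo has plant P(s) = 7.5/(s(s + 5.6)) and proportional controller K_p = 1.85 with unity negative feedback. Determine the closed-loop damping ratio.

1 + K_p·P(s) = 0 gives s² + 5.6s + 13.88 = 0.
So ω_n² = 13.88 ⇒ ω_n = 3.725 rad/s, and ζ = 5.6/(2ω_n) = 0.752.

ζ = 0.752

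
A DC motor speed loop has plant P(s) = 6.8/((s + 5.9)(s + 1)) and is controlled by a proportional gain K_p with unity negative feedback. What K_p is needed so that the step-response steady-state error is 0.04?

K_p = 20.8

Steady-state error for a unit step on this type-0 loop is 1/(1 + K_p·P(0)).
P(0) = 1.153. Require 1/(1 + K_p·1.153) = 0.04, so 1 + 1.153·K_p = 25.
K_p = (25 − 1)/1.153 = 20.8.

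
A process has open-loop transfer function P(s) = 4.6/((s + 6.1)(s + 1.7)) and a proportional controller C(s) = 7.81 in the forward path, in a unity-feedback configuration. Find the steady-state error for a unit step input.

The loop is type 0. Static position error constant K_pos = C(0)·P(0) = 7.81·0.4436 = 3.464.
Steady-state error to a unit step: e_ss = 1/(1+K_pos) = 1/4.464 = 0.224.

0.224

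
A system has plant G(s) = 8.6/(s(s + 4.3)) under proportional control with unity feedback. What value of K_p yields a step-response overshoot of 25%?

From %OS = 100·exp(−πζ/√(1−ζ²)) = 25%, ζ = −ln(0.25)/√(π²+ln²(0.25)) = 0.4037.
Characteristic equation s² + 4.3s + 8.6K_p = 0 gives ζ = 4.3/(2√(8.6K_p)).
Setting ζ = 0.4037: √(8.6K_p) = 4.3/(2·0.4037) = 5.326, so K_p = 28.36/8.6 = 3.3.

K_p = 3.3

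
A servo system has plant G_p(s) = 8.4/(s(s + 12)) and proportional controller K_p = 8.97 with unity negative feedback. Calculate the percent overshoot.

From 1 + K_pG_p(s) = 0: s² + 12s + 75.35 = 0 ⇒ ω_n = 8.68, ζ = 0.6912.
%OS = 100·exp(−πζ/√(1−ζ²)) = 100·exp(−π·0.6912/√0.5222) = 4.95%.

4.95%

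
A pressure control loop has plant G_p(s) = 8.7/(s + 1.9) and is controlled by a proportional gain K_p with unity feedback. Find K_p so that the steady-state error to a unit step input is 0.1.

K_p = 1.97

Steady-state error for a unit step on this type-0 loop is 1/(1 + K_p·G_p(0)).
G_p(0) = 4.579. Require 1/(1 + K_p·4.579) = 0.1, so 1 + 4.579·K_p = 10.
K_p = (10 − 1)/4.579 = 1.97.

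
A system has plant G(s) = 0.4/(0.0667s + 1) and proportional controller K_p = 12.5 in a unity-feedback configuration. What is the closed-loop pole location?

Closed loop: T(s) = K_p·G/(1+K_p·G) = 5/(0.0667s + 1 + 5), with pole at s = −(1 + 5)/0.0667 = −89.96.

s = -89.96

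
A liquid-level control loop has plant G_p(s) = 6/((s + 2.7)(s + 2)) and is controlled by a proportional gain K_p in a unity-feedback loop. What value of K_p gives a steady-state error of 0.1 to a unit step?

For a type-0 loop with proportional control, e_ss = 1/(1 + K_p·G_p(0)).
G_p(0) = 1.111. Require 1/(1 + K_p·1.111) = 0.1, so 1 + 1.111·K_p = 10.
K_p = (10 − 1)/1.111 = 8.1.

K_p = 8.1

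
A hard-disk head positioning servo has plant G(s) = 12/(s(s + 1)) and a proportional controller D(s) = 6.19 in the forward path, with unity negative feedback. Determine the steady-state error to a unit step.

The open loop D(s)G(s) has a pole at the origin (type 1), so the static position error constant is infinite and e_ss = 1/(1+∞) = 0.

0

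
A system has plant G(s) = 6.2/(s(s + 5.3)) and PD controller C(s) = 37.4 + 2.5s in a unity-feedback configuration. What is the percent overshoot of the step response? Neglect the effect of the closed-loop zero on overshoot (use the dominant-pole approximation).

Forward path: (37.4 + 2.5s)·6.2/(s(s+5.3)). The closed-loop characteristic equation is s² + (5.3 + 6.2·2.5)s + 6.2·37.4 = 0.
That is s² + 20.8s + 231.9 = 0, so ω_n = 15.23 rad/s and ζ = 20.8/(2·15.23) = 0.683.
%OS = 100·exp(−πζ/√(1−ζ²)) = 5.3%.

5.3%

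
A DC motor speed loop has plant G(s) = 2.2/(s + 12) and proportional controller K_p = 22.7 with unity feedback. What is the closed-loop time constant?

τ = 0.0161 s

Closed-loop transfer function: T(s) = K_p·G(s)/(1 + K_p·G(s)) = 49.94/(s + 12 + 49.94) = 49.94/(s + 61.94).
Time constant τ = 1/61.94 = 0.0161 s.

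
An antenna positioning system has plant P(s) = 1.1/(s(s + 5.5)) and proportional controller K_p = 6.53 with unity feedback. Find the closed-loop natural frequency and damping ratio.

ω_n = 2.68 rad/s, ζ = 1.03

The closed-loop denominator is s(s+5.5) + 6.53·1.1 = s² + 5.5s + 7.183.
So ω_n² = 7.183 ⇒ ω_n = 2.68 rad/s, and ζ = 5.5/(2ω_n) = 1.03.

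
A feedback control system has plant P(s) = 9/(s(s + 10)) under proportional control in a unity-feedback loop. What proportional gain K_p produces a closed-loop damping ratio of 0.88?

K_p = 3.59

Closed-loop characteristic equation: s² + 10s + K_p·9 = 0.
So ω_n = √(9K_p) and 2ζω_n = 10, giving ζ = 10/(2√(9K_p)).
Setting ζ = 0.88: √(9K_p) = 10/(2·0.88) = 5.682, so K_p = 32.28/9 = 3.59.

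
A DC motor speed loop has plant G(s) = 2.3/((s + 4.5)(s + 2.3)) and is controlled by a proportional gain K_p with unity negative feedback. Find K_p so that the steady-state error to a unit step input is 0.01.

K_p = 446

For a type-0 loop with proportional control, e_ss = 1/(1 + K_p·G(0)).
G(0) = 0.2222. Require 1/(1 + K_p·0.2222) = 0.01, so 1 + 0.2222·K_p = 100.
K_p = (100 − 1)/0.2222 = 446.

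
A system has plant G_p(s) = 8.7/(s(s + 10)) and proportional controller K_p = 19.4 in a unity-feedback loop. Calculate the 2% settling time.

T_s ≈ 0.8 s

Closed-loop characteristic equation: s² + 10s + 168.8 = 0, so ω_n = 12.99 rad/s and ζ = 10/(2·12.99) = 0.3849.
2% settling time T_s ≈ 4/(ζω_n) = 4/5 = 0.8 s.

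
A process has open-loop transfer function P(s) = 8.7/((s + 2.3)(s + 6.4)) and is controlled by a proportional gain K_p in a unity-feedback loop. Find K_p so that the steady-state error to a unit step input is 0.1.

K_p = 15.2

Steady-state error for a unit step on this type-0 loop is 1/(1 + K_p·P(0)).
P(0) = 0.591. Require 1/(1 + K_p·0.591) = 0.1, so 1 + 0.591·K_p = 10.
K_p = (10 − 1)/0.591 = 15.2.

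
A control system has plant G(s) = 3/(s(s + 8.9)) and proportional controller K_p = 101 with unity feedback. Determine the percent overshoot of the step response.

Closed-loop characteristic equation: s² + 8.9s + 303 = 0, so ω_n = 17.41 rad/s and ζ = 8.9/(2·17.41) = 0.2556.
%OS = 100·exp(−πζ/√(1−ζ²)) = 100·exp(−π·0.2556/√0.9346) = 43.6%.

43.6%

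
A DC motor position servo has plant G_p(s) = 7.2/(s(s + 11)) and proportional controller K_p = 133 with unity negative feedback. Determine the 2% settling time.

T_s ≈ 0.727 s

The closed-loop denominator s² + 11s + 957.6 gives ω_n = √957.6 = 30.95 and ζ = 11/(2ω_n) = 0.1777.
2% settling time T_s ≈ 4/(ζω_n) = 4/5.5 = 0.727 s.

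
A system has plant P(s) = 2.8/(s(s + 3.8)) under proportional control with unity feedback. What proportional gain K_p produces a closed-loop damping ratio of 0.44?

K_p = 6.66

Closed-loop characteristic equation: s² + 3.8s + K_p·2.8 = 0.
So ω_n = √(2.8K_p) and 2ζω_n = 3.8, giving ζ = 3.8/(2√(2.8K_p)).
Setting ζ = 0.44: √(2.8K_p) = 3.8/(2·0.44) = 4.318, so K_p = 18.65/2.8 = 6.66.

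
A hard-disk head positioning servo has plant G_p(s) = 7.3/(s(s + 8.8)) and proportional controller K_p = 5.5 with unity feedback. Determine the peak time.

From 1 + K_pG_p(s) = 0: s² + 8.8s + 40.15 = 0 ⇒ ω_n = 6.336, ζ = 0.6944.
Damped frequency ω_d = ω_n√(1−ζ²) = 4.56 rad/s, so peak time T_p = π/ω_d = 0.689 s.

T_p = 0.689 s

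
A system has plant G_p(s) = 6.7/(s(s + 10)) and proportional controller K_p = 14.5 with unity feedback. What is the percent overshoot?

15.7%

The closed-loop denominator s² + 10s + 97.15 gives ω_n = √97.15 = 9.856 and ζ = 10/(2ω_n) = 0.5073.
%OS = 100·exp(−πζ/√(1−ζ²)) = 100·exp(−π·0.5073/√0.7427) = 15.7%.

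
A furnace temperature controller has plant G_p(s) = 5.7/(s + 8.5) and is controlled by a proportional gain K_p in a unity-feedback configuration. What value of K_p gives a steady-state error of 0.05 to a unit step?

The loop is type 0, so e_ss(step) = 1/(1 + K_pos) with K_pos = K_p·G_p(0).
G_p(0) = 0.6706. Require 1/(1 + K_p·0.6706) = 0.05, so 1 + 0.6706·K_p = 20.
K_p = (20 − 1)/0.6706 = 28.3.

K_p = 28.3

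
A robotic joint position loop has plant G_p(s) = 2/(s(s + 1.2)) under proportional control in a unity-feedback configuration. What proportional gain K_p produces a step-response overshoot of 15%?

From %OS = 100·exp(−πζ/√(1−ζ²)) = 15%, ζ = −ln(0.15)/√(π²+ln²(0.15)) = 0.5169.
Characteristic equation s² + 1.2s + 2K_p = 0 gives ζ = 1.2/(2√(2K_p)).
Setting ζ = 0.5169: √(2K_p) = 1.2/(2·0.5169) = 1.161, so K_p = 1.347/2 = 0.674.

K_p = 0.674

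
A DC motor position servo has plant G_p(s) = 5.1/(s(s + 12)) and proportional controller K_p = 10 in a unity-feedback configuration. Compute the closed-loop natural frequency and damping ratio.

The closed-loop denominator is s(s+12) + 10·5.1 = s² + 12s + 51.
Matching s² + 2ζω_n s + ω_n²: ω_n = √51 = 7.141 rad/s and 2ζω_n = 12, so ζ = 12/(2·7.141) = 0.84.

ω_n = 7.14 rad/s, ζ = 0.84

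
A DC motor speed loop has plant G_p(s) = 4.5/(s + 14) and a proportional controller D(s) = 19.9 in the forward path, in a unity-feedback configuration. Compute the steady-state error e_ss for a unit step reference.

0.135

The loop is type 0. Static position error constant K_pos = D(0)·G_p(0) = 19.9·0.3214 = 6.396.
Steady-state error to a unit step: e_ss = 1/(1+K_pos) = 1/7.396 = 0.135.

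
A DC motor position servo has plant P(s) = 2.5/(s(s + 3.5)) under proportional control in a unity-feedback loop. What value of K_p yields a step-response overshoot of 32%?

From %OS = 100·exp(−πζ/√(1−ζ²)) = 32%, ζ = −ln(0.32)/√(π²+ln²(0.32)) = 0.341.
Characteristic equation s² + 3.5s + 2.5K_p = 0 gives ζ = 3.5/(2√(2.5K_p)).
Setting ζ = 0.341: √(2.5K_p) = 3.5/(2·0.341) = 5.133, so K_p = 26.34/2.5 = 10.5.

K_p = 10.5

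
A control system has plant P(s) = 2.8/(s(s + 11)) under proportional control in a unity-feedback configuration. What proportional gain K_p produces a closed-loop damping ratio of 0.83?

K_p = 15.7

Closed-loop characteristic equation: s² + 11s + K_p·2.8 = 0.
So ω_n = √(2.8K_p) and 2ζω_n = 11, giving ζ = 11/(2√(2.8K_p)).
Setting ζ = 0.83: √(2.8K_p) = 11/(2·0.83) = 6.627, so K_p = 43.91/2.8 = 15.7.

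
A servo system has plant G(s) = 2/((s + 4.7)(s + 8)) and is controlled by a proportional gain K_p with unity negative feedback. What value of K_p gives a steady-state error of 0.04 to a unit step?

K_p = 451

Steady-state error for a unit step on this type-0 loop is 1/(1 + K_p·G(0)).
G(0) = 0.05319. Require 1/(1 + K_p·0.05319) = 0.04, so 1 + 0.05319·K_p = 25.
K_p = (25 − 1)/0.05319 = 451.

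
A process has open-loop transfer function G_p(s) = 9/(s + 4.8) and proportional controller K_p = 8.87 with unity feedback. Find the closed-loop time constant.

τ = 0.0118 s

Closed-loop transfer function: T(s) = K_p·G_p(s)/(1 + K_p·G_p(s)) = 79.83/(s + 4.8 + 79.83) = 79.83/(s + 84.63).
Time constant τ = 1/84.63 = 0.0118 s.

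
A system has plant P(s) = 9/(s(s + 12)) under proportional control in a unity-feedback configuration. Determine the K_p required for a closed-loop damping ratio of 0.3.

K_p = 44.4

Closed-loop characteristic equation: s² + 12s + K_p·9 = 0.
So ω_n = √(9K_p) and 2ζω_n = 12, giving ζ = 12/(2√(9K_p)).
Setting ζ = 0.3: √(9K_p) = 12/(2·0.3) = 20, so K_p = 400/9 = 44.4.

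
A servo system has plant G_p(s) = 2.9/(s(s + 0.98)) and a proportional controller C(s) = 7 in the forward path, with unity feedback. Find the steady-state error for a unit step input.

The open loop C(s)G_p(s) has a pole at the origin (type 1), so the static position error constant is infinite and e_ss = 1/(1+∞) = 0.

0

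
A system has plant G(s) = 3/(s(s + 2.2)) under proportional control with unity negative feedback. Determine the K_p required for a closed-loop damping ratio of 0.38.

Closed-loop characteristic equation: s² + 2.2s + K_p·3 = 0.
So ω_n = √(3K_p) and 2ζω_n = 2.2, giving ζ = 2.2/(2√(3K_p)).
Setting ζ = 0.38: √(3K_p) = 2.2/(2·0.38) = 2.895, so K_p = 8.38/3 = 2.79.

K_p = 2.79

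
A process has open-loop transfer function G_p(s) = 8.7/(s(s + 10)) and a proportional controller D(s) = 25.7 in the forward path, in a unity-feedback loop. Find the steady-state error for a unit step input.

0

The open loop D(s)G_p(s) has a pole at the origin (type 1), so the static position error constant is infinite and e_ss = 1/(1+∞) = 0.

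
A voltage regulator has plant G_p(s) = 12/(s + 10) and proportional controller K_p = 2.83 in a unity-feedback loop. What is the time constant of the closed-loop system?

τ = 0.0227 s

Closed-loop transfer function: T(s) = K_p·G_p(s)/(1 + K_p·G_p(s)) = 33.96/(s + 10 + 33.96) = 33.96/(s + 43.96).
Time constant τ = 1/43.96 = 0.0227 s.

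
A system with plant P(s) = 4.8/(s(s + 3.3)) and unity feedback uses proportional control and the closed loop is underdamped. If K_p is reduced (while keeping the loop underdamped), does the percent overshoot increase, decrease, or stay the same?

decrease

ζ = 3.3/(2√(4.8K_p)) rises as K_p falls; higher damping means less overshoot.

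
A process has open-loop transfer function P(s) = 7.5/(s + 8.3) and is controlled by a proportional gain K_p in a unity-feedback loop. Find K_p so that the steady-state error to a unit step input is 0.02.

K_p = 54.2

Steady-state error for a unit step on this type-0 loop is 1/(1 + K_p·P(0)).
P(0) = 0.9036. Require 1/(1 + K_p·0.9036) = 0.02, so 1 + 0.9036·K_p = 50.
K_p = (50 − 1)/0.9036 = 54.2.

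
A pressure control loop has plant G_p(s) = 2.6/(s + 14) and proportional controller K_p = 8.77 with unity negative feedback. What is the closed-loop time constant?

τ = 0.0272 s

Closed-loop transfer function: T(s) = K_p·G_p(s)/(1 + K_p·G_p(s)) = 22.8/(s + 14 + 22.8) = 22.8/(s + 36.8).
Time constant τ = 1/36.8 = 0.0272 s.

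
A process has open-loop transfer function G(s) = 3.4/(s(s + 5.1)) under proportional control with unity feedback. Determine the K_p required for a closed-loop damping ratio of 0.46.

Closed-loop characteristic equation: s² + 5.1s + K_p·3.4 = 0.
So ω_n = √(3.4K_p) and 2ζω_n = 5.1, giving ζ = 5.1/(2√(3.4K_p)).
Setting ζ = 0.46: √(3.4K_p) = 5.1/(2·0.46) = 5.543, so K_p = 30.73/3.4 = 9.04.

K_p = 9.04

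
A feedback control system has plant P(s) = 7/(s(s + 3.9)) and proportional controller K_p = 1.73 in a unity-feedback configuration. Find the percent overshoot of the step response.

The closed-loop denominator s² + 3.9s + 12.11 gives ω_n = √12.11 = 3.48 and ζ = 3.9/(2ω_n) = 0.5604.
%OS = 100·exp(−πζ/√(1−ζ²)) = 100·exp(−π·0.5604/√0.686) = 11.9%.

11.9%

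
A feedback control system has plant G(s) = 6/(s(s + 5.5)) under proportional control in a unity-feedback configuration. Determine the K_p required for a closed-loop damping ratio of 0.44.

Closed-loop characteristic equation: s² + 5.5s + K_p·6 = 0.
So ω_n = √(6K_p) and 2ζω_n = 5.5, giving ζ = 5.5/(2√(6K_p)).
Setting ζ = 0.44: √(6K_p) = 5.5/(2·0.44) = 6.25, so K_p = 39.06/6 = 6.51.

K_p = 6.51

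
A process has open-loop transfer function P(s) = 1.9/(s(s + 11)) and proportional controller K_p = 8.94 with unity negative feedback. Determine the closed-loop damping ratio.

ζ = 1.33

With unity feedback the closed-loop characteristic equation is s² + 11s + 8.94·1.9 = s² + 11s + 16.99 = 0.
So ω_n² = 16.99 ⇒ ω_n = 4.121 rad/s, and ζ = 11/(2ω_n) = 1.33.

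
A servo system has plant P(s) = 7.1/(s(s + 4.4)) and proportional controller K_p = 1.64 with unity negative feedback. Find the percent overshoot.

7.07%

The closed-loop denominator s² + 4.4s + 11.64 gives ω_n = √11.64 = 3.412 and ζ = 4.4/(2ω_n) = 0.6447.
%OS = 100·exp(−πζ/√(1−ζ²)) = 100·exp(−π·0.6447/√0.5843) = 7.07%.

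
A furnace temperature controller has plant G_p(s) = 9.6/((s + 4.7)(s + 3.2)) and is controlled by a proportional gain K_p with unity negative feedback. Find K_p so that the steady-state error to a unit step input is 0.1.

K_p = 14.1

The loop is type 0, so e_ss(step) = 1/(1 + K_pos) with K_pos = K_p·G_p(0).
G_p(0) = 0.6383. Require 1/(1 + K_p·0.6383) = 0.1, so 1 + 0.6383·K_p = 10.
K_p = (10 − 1)/0.6383 = 14.1.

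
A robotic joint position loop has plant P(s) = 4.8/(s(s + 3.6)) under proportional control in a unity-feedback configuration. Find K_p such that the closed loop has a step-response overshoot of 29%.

From %OS = 100·exp(−πζ/√(1−ζ²)) = 29%, ζ = −ln(0.29)/√(π²+ln²(0.29)) = 0.3666.
Characteristic equation s² + 3.6s + 4.8K_p = 0 gives ζ = 3.6/(2√(4.8K_p)).
Setting ζ = 0.3666: √(4.8K_p) = 3.6/(2·0.3666) = 4.91, so K_p = 24.11/4.8 = 5.02.

K_p = 5.02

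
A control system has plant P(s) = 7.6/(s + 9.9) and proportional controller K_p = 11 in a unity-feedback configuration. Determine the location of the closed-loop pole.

s = -93.5

Closed-loop transfer function: T(s) = K_p·P(s)/(1 + K_p·P(s)) = 83.6/(s + 9.9 + 83.6) = 83.6/(s + 93.5).
The closed-loop pole is at s = −93.5.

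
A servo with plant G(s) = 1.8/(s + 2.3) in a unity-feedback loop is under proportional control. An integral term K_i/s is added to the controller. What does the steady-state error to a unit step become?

0

The integrator makes K_pos = lim_{s→0} C(s)G(s) infinite, so e_ss = 1/(1+K_pos) = 0.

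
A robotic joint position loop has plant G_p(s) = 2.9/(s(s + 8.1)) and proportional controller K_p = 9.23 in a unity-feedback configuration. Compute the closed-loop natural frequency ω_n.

The closed-loop denominator is s(s+8.1) + 9.23·2.9 = s² + 8.1s + 26.77.
Matching s² + 2ζω_n s + ω_n²: ω_n = √26.77 = 5.174 rad/s and 2ζω_n = 8.1, so ζ = 8.1/(2·5.174) = 0.783.

ω_n = 5.17 rad/s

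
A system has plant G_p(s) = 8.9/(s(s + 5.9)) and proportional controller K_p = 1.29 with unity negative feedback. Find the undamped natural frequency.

With unity feedback the closed-loop characteristic equation is s² + 5.9s + 1.29·8.9 = s² + 5.9s + 11.48 = 0.
So ω_n² = 11.48 ⇒ ω_n = 3.388 rad/s, and ζ = 5.9/(2ω_n) = 0.871.

ω_n = 3.39 rad/s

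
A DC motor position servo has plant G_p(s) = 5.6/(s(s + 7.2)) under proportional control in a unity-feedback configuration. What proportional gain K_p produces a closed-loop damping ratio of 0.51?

K_p = 8.9

Closed-loop characteristic equation: s² + 7.2s + K_p·5.6 = 0.
So ω_n = √(5.6K_p) and 2ζω_n = 7.2, giving ζ = 7.2/(2√(5.6K_p)).
Setting ζ = 0.51: √(5.6K_p) = 7.2/(2·0.51) = 7.059, so K_p = 49.83/5.6 = 8.9.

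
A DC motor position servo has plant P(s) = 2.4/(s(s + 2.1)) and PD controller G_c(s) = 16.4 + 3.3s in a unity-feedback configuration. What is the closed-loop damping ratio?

ζ = 0.799

Forward path: (16.4 + 3.3s)·2.4/(s(s+2.1)). The closed-loop characteristic equation is s² + (2.1 + 2.4·3.3)s + 2.4·16.4 = 0.
That is s² + 10.02s + 39.36 = 0, so ω_n = 6.274 rad/s and ζ = 10.02/(2·6.274) = 0.7986.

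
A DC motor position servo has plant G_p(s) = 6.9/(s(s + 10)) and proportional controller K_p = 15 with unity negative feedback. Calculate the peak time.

T_p = 0.355 s

Closed-loop characteristic equation: s² + 10s + 103.5 = 0, so ω_n = 10.17 rad/s and ζ = 10/(2·10.17) = 0.4915.
Damped frequency ω_d = ω_n√(1−ζ²) = 8.86 rad/s, so peak time T_p = π/ω_d = 0.355 s.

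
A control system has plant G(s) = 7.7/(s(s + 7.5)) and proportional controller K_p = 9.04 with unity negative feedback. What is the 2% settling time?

T_s ≈ 1.07 s

From 1 + K_pG(s) = 0: s² + 7.5s + 69.61 = 0 ⇒ ω_n = 8.343, ζ = 0.4495.
2% settling time T_s ≈ 4/(ζω_n) = 4/3.75 = 1.07 s.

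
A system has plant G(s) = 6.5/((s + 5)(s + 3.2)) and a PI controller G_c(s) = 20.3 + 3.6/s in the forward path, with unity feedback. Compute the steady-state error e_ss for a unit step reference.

0

The open loop G_c(s)G(s) has a pole at the origin (type 1), so the static position error constant is infinite and e_ss = 1/(1+∞) = 0.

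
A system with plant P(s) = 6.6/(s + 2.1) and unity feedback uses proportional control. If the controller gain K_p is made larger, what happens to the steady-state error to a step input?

The position error constant K_pos = K_p·P(0) grows with K_p, and e_ss = 1/(1+K_pos) falls.

decrease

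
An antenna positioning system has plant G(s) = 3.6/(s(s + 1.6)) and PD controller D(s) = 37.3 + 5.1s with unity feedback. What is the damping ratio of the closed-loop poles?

Forward path: (37.3 + 5.1s)·3.6/(s(s+1.6)). The closed-loop characteristic equation is s² + (1.6 + 3.6·5.1)s + 3.6·37.3 = 0.
That is s² + 19.96s + 134.3 = 0, so ω_n = 11.59 rad/s and ζ = 19.96/(2·11.59) = 0.8612.

ζ = 0.861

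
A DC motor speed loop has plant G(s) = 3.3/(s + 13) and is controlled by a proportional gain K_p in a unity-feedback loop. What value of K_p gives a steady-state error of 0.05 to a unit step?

K_p = 74.8

Steady-state error for a unit step on this type-0 loop is 1/(1 + K_p·G(0)).
G(0) = 0.2538. Require 1/(1 + K_p·0.2538) = 0.05, so 1 + 0.2538·K_p = 20.
K_p = (20 − 1)/0.2538 = 74.8.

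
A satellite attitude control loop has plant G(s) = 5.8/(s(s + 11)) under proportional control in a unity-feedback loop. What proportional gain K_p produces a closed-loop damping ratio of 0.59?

Closed-loop characteristic equation: s² + 11s + K_p·5.8 = 0.
So ω_n = √(5.8K_p) and 2ζω_n = 11, giving ζ = 11/(2√(5.8K_p)).
Setting ζ = 0.59: √(5.8K_p) = 11/(2·0.59) = 9.322, so K_p = 86.9/5.8 = 15.

K_p = 15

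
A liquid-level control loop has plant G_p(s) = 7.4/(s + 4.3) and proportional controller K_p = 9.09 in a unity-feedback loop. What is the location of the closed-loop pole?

Closed-loop transfer function: T(s) = K_p·G_p(s)/(1 + K_p·G_p(s)) = 67.27/(s + 4.3 + 67.27) = 67.27/(s + 71.57).
The closed-loop pole is at s = −71.57.

s = -71.57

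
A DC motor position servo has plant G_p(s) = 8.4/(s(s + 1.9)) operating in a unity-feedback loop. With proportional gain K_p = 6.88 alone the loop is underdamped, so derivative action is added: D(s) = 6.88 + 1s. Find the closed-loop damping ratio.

Forward path: (6.88 + 1s)·8.4/(s(s+1.9)). The closed-loop characteristic equation is s² + (1.9 + 8.4·1)s + 8.4·6.88 = 0.
That is s² + 10.3s + 57.79 = 0, so ω_n = 7.602 rad/s and ζ = 10.3/(2·7.602) = 0.6774.

ζ = 0.677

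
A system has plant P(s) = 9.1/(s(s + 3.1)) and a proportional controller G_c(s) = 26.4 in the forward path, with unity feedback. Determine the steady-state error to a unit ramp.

0.0129

The loop has one pole at the origin (type 1). Velocity error constant K_v = lim_{s→0} s·G_c(s)P(s) = 26.4·9.1/3.1 = 77.5.
Steady-state error to a unit ramp: e_ss = 1/K_v = 0.0129.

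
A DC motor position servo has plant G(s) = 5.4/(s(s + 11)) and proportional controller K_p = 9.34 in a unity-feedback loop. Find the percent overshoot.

2.14%

Closed-loop characteristic equation: s² + 11s + 50.44 = 0, so ω_n = 7.102 rad/s and ζ = 11/(2·7.102) = 0.7744.
%OS = 100·exp(−πζ/√(1−ζ²)) = 100·exp(−π·0.7744/√0.4002) = 2.14%.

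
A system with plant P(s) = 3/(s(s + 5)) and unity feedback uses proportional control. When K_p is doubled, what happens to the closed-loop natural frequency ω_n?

increase

ω_n = √(3·K_p), which grows with K_p.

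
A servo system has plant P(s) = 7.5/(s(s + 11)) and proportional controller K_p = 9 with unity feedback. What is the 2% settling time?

The closed-loop denominator s² + 11s + 67.5 gives ω_n = √67.5 = 8.216 and ζ = 11/(2ω_n) = 0.6694.
2% settling time T_s ≈ 4/(ζω_n) = 4/5.5 = 0.727 s.

T_s ≈ 0.727 s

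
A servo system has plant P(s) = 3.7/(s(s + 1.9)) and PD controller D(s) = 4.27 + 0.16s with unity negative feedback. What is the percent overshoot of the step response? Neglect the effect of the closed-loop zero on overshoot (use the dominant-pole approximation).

Forward path: (4.27 + 0.16s)·3.7/(s(s+1.9)). The closed-loop characteristic equation is s² + (1.9 + 3.7·0.16)s + 3.7·4.27 = 0.
That is s² + 2.492s + 15.8 = 0, so ω_n = 3.975 rad/s and ζ = 2.492/(2·3.975) = 0.3135.
%OS = 100·exp(−πζ/√(1−ζ²)) = 35.4%.

35.4%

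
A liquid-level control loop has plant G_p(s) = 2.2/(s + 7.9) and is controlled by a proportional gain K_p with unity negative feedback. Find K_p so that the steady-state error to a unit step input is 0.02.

The loop is type 0, so e_ss(step) = 1/(1 + K_pos) with K_pos = K_p·G_p(0).
G_p(0) = 0.2785. Require 1/(1 + K_p·0.2785) = 0.02, so 1 + 0.2785·K_p = 50.
K_p = (50 − 1)/0.2785 = 176.

K_p = 176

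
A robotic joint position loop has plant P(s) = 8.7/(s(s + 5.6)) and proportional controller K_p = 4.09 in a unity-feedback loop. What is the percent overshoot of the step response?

18.8%

The closed-loop denominator s² + 5.6s + 35.58 gives ω_n = √35.58 = 5.965 and ζ = 5.6/(2ω_n) = 0.4694.
%OS = 100·exp(−πζ/√(1−ζ²)) = 100·exp(−π·0.4694/√0.7797) = 18.8%.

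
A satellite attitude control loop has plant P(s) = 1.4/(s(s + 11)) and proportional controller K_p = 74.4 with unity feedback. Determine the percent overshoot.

From 1 + K_pP(s) = 0: s² + 11s + 104.2 = 0 ⇒ ω_n = 10.21, ζ = 0.5389.
%OS = 100·exp(−πζ/√(1−ζ²)) = 100·exp(−π·0.5389/√0.7096) = 13.4%.

13.4%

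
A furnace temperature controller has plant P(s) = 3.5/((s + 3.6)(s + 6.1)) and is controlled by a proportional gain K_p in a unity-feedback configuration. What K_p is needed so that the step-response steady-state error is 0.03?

K_p = 203

The loop is type 0, so e_ss(step) = 1/(1 + K_pos) with K_pos = K_p·P(0).
P(0) = 0.1594. Require 1/(1 + K_p·0.1594) = 0.03, so 1 + 0.1594·K_p = 33.33.
K_p = (33.33 − 1)/0.1594 = 203.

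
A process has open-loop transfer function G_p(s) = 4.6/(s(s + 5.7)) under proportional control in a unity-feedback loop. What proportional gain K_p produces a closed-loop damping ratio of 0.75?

Closed-loop characteristic equation: s² + 5.7s + K_p·4.6 = 0.
So ω_n = √(4.6K_p) and 2ζω_n = 5.7, giving ζ = 5.7/(2√(4.6K_p)).
Setting ζ = 0.75: √(4.6K_p) = 5.7/(2·0.75) = 3.8, so K_p = 14.44/4.6 = 3.14.

K_p = 3.14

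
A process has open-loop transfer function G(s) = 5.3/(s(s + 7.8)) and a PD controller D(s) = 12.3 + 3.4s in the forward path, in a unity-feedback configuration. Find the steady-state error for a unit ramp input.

0.12

The loop has one pole at the origin (type 1). Velocity error constant K_v = lim_{s→0} s·D(s)G(s) = 12.3·5.3/7.8 = 8.358.
Steady-state error to a unit ramp: e_ss = 1/K_v = 0.12.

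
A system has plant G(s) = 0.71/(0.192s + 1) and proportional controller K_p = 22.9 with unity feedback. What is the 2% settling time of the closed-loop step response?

Closed loop: T(s) = K_p·G/(1+K_p·G) = 16.26/(0.192s + 1 + 16.26), with pole at s = −(1 + 16.26)/0.192 = −89.89.
τ = 1/89.89 = 0.01112 s, so 2% settling time ≈ 4τ = 0.0445 s.

T_s ≈ 0.0445 s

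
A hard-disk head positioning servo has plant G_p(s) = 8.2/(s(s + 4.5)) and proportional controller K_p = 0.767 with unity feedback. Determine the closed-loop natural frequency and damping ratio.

ω_n = 2.51 rad/s, ζ = 0.897

1 + K_p·G_p(s) = 0 gives s² + 4.5s + 6.289 = 0.
So ω_n² = 6.289 ⇒ ω_n = 2.508 rad/s, and ζ = 4.5/(2ω_n) = 0.897.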